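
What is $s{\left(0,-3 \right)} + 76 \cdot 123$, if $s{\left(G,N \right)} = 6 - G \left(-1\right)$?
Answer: $9354$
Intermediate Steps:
$s{\left(G,N \right)} = 6 + G$ ($s{\left(G,N \right)} = 6 - - G = 6 + G$)
$s{\left(0,-3 \right)} + 76 \cdot 123 = \left(6 + 0\right) + 76 \cdot 123 = 6 + 9348 = 9354$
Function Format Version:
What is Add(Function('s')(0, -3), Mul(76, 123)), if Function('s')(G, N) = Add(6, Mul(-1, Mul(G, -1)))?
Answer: 9354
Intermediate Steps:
Function('s')(G, N) = Add(6, G) (Function('s')(G, N) = Add(6, Mul(-1, Mul(-1, G))) = Add(6, G))
Add(Function('s')(0, -3), Mul(76, 123)) = Add(Add(6, 0), Mul(76, 123)) = Add(6, 9348) = 9354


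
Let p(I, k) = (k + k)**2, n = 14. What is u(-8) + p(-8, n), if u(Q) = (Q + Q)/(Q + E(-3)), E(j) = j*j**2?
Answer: 27456/35 ≈ 784.46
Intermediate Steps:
E(j) = j**3
p(I, k) = 4*k**2 (p(I, k) = (2*k)**2 = 4*k**2)
u(Q) = 2*Q/(-27 + Q) (u(Q) = (Q + Q)/(Q + (-3)**3) = (2*Q)/(Q - 27) = (2*Q)/(-27 + Q) = 2*Q/(-27 + Q))
u(-8) + p(-8, n) = 2*(-8)/(-27 - 8) + 4*14**2 = 2*(-8)/(-35) + 4*196 = 2*(-8)*(-1/35) + 784 = 16/35 + 784 = 27456/35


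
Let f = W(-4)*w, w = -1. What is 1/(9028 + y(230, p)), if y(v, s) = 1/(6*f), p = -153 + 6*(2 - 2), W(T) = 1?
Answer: 6/54167 ≈ 0.00011077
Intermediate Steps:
f = -1 (f = 1*(-1) = -1)
p = -153 (p = -153 + 6*0 = -153 + 0 = -153)
y(v, s) = -⅙ (y(v, s) = 1/(6*(-1)) = 1/(-6) = -⅙)
1/(9028 + y(230, p)) = 1/(9028 - ⅙) = 1/(54167/6) = 6/54167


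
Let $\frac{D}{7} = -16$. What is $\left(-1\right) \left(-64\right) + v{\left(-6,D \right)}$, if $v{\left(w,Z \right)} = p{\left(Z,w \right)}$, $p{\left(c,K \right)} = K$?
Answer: $58$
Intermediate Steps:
$D = -112$ ($D = 7 \left(-16\right) = -112$)
$v{\left(w,Z \right)} = w$
$\left(-1\right) \left(-64\right) + v{\left(-6,D \right)} = \left(-1\right) \left(-64\right) - 6 = 64 - 6 = 58$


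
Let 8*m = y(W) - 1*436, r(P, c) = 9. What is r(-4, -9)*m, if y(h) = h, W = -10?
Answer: -2007/4 ≈ -501.75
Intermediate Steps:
m = -223/4 (m = (-10 - 1*436)/8 = (-10 - 436)/8 = (1/8)*(-446) = -223/4 ≈ -55.750)
r(-4, -9)*m = 9*(-223/4) = -2007/4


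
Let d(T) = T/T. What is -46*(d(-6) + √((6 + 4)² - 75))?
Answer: -276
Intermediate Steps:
d(T) = 1
-46*(d(-6) + √((6 + 4)² - 75)) = -46*(1 + √((6 + 4)² - 75)) = -46*(1 + √(10² - 75)) = -46*(1 + √(100 - 75)) = -46*(1 + √25) = -46*(1 + 5) = -46*6 = -276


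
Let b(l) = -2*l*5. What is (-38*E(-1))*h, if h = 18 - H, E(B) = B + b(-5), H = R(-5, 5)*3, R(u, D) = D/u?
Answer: -39102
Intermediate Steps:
b(l) = -10*l
H = -3 (H = (5/(-5))*3 = (5*(-1/5))*3 = -1*3 = -3)
E(B) = 50 + B (E(B) = B - 10*(-5) = B + 50 = 50 + B)
h = 21 (h = 18 - 1*(-3) = 18 + 3 = 21)
(-38*E(-1))*h = -38*(50 - 1)*21 = -38*49*21 = -1862*21 = -39102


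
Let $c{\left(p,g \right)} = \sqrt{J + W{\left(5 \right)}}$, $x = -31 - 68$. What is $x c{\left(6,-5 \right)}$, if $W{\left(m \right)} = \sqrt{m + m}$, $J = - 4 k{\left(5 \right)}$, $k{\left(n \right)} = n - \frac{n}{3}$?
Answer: $- 33 i \sqrt{120 - 9 \sqrt{10}} \approx - 315.73 i$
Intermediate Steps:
$k{\left(n \right)} = \frac{2 n}{3}$ ($k{\left(n \right)} = n - n \frac{1}{3} = n - \frac{n}{3} = \frac{2 n}{3}$)
$J = - \frac{40}{3}$ ($J = - 4 \cdot \frac{2}{3} \cdot 5 = \left(-4\right) \frac{10}{3} = - \frac{40}{3} \approx -13.333$)
$x = -99$ ($x = -31 - 68 = -99$)
$W{\left(m \right)} = \sqrt{2} \sqrt{m}$ ($W{\left(m \right)} = \sqrt{2 m} = \sqrt{2} \sqrt{m}$)
$c{\left(p,g \right)} = \sqrt{- \frac{40}{3} + \sqrt{10}}$ ($c{\left(p,g \right)} = \sqrt{- \frac{40}{3} + \sqrt{2} \sqrt{5}} = \sqrt{- \frac{40}{3} + \sqrt{10}}$)
$x c{\left(6,-5 \right)} = - 99 \frac{\sqrt{-120 + 9 \sqrt{10}}}{3} = - 33 \sqrt{-120 + 9 \sqrt{10}}$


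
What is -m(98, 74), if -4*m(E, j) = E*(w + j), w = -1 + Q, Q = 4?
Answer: 3773/2 ≈ 1886.5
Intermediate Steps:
w = 3 (w = -1 + 4 = 3)
m(E, j) = -E*(3 + j)/4
-m(98, 74) = -(-1)*98*(3 + 74)/4 = -(-1)*98*77/4 = -1*(-3773/2) = 3773/2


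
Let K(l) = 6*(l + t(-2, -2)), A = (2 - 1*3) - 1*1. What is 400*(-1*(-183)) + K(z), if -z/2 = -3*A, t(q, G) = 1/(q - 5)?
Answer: 511890/7 ≈ 73127.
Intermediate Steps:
A = -2 (A = (2 - 3) - 1 = -1 - 1 = -2)
t(q, G) = 1/(-5 + q)
z = -12 (z = -(-6)*(-2) = -2*6 = -12)
K(l) = -6/7 + 6*l (K(l) = 6*(l + 1/(-5 - 2)) = 6*(l + 1/(-7)) = 6*(l - ⅐) = 6*(-⅐ + l) = -6/7 + 6*l)
400*(-1*(-183)) + K(z) = 400*(-1*(-183)) + (-6/7 + 6*(-12)) = 400*183 + (-6/7 - 72) = 73200 - 510/7 = 511890/7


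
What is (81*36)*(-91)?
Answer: -265356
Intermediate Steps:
(81*36)*(-91) = 2916*(-91) = -265356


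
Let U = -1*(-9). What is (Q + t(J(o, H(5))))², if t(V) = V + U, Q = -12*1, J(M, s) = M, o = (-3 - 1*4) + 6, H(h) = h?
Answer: 16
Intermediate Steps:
o = -1 (o = (-3 - 4) + 6 = -7 + 6 = -1)
Q = -12
U = 9
t(V) = 9 + V (t(V) = V + 9 = 9 + V)
(Q + t(J(o, H(5))))² = (-12 + (9 - 1))² = (-12 + 8)² = (-4)² = 16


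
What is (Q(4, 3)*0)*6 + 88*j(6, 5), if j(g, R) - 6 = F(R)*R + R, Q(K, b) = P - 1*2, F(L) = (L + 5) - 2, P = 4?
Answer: 4488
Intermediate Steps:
F(L) = 3 + L (F(L) = (5 + L) - 2 = 3 + L)
Q(K, b) = 2 (Q(K, b) = 4 - 1*2 = 4 - 2 = 2)
j(g, R) = 6 + R + R*(3 + R) (j(g, R) = 6 + ((3 + R)*R + R) = 6 + (R*(3 + R) + R) = 6 + (R + R*(3 + R)) = 6 + R + R*(3 + R))
(Q(4, 3)*0)*6 + 88*j(6, 5) = (2*0)*6 + 88*(6 + 5 + 5*(3 + 5)) = 0*6 + 88*(6 + 5 + 5*8) = 0 + 88*(6 + 5 + 40) = 0 + 88*51 = 0 + 4488 = 4488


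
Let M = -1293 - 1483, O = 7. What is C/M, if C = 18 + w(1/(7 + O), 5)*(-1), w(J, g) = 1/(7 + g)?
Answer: -215/33312 ≈ -0.0064541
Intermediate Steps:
C = 215/12 (C = 18 - 1/(7 + 5) = 18 - 1/12 = 215/12 ≈ 17.917)
M = -2776
C/M = (215/12)/(-2776) = (215/12)*(-1/2776) = -215/33312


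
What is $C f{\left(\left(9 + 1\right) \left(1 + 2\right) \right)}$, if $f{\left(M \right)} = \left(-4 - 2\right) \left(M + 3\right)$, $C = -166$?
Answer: $32868$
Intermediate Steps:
$f{\left(M \right)} = -18 - 6 M$ ($f{\left(M \right)} = - 6 \left(3 + M\right) = -18 - 6 M$)
$C f{\left(\left(9 + 1\right) \left(1 + 2\right) \right)} = - 166 \left(-18 - 6 \left(9 + 1\right) \left(1 + 2\right)\right) = - 166 \left(-18 - 6 \cdot 10 \cdot 3\right) = - 166 \left(-18 - 180\right) = \left(-166\right) \left(-198\right) = 32868$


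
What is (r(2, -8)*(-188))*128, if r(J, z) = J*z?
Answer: 385024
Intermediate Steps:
(r(2, -8)*(-188))*128 = ((2*(-8))*(-188))*128 = -16*(-188)*128 = 3008*128 = 385024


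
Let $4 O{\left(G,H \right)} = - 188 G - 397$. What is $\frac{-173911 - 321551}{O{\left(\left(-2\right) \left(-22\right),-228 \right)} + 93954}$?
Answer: $- \frac{180168}{33377} \approx -5.398$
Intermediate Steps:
$O{\left(G,H \right)} = - \frac{397}{4} - 47 G$ ($O{\left(G,H \right)} = \frac{- 188 G - 397}{4} = \frac{-397 - 188 G}{4} = - \frac{397}{4} - 47 G$)
$\frac{-173911 - 321551}{O{\left(\left(-2\right) \left(-22\right),-228 \right)} + 93954} = \frac{-173911 - 321551}{\left(- \frac{397}{4} - 47 \left(\left(-2\right) \left(-22\right)\right)\right) + 93954} = - \frac{495462}{\left(- \frac{397}{4} - 2068\right) + 93954} = - \frac{495462}{- \frac{8669}{4} + 93954} = - \frac{495462}{\frac{367147}{4}} = \left(-495462\right) \frac{4}{367147} = - \frac{180168}{33377}$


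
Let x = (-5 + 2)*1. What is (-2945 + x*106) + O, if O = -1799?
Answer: -5062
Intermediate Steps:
x = -3 (x = -3*1 = -3)
(-2945 + x*106) + O = (-2945 - 3*106) - 1799 = (-2945 - 318) - 1799 = -3263 - 1799 = -5062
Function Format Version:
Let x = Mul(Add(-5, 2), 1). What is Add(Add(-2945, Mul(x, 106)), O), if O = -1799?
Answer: -5062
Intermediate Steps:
x = -3 (x = Mul(-3, 1) = -3)
Add(Add(-2945, Mul(x, 106)), O) = Add(Add(-2945, Mul(-3, 106)), -1799) = Add(Add(-2945, -318), -1799) = Add(-3263, -1799) = -5062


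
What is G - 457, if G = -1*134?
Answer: -591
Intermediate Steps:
G = -134
G - 457 = -134 - 457 = -591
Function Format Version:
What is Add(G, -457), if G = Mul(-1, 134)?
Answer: -591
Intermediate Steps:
G = -134
Add(G, -457) = Add(-134, -457) = -591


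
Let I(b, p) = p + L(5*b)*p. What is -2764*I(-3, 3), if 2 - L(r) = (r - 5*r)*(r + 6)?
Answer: -4502556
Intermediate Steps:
L(r) = 2 + 4*r*(6 + r) (L(r) = 2 - (r - 5*r)*(r + 6) = 2 - (-4*r)*(6 + r) = 2 - (-4)*r*(6 + r) = 2 + 4*r*(6 + r))
I(b, p) = p + p*(2 + 100*b**2 + 120*b) (I(b, p) = p + (2 + 4*(5*b)**2 + 24*(5*b))*p = p + (2 + 4*(25*b**2) + 120*b)*p = p + (2 + 100*b**2 + 120*b)*p = p + p*(2 + 100*b**2 + 120*b))
-2764*I(-3, 3) = -8292*(3 + 100*(-3)**2 + 120*(-3)) = -8292*(3 + 100*9 - 360) = -8292*(3 + 900 - 360) = -8292*543 = -2764*1629 = -4502556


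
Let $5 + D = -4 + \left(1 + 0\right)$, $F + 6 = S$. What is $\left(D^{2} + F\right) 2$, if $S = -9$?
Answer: $98$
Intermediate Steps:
$F = -15$ ($F = -6 - 9 = -15$)
$D = -8$ ($D = -5 + \left(-4 + \left(1 + 0\right)\right) = -5 + \left(-4 + 1\right) = -5 - 3 = -8$)
$\left(D^{2} + F\right) 2 = \left(\left(-8\right)^{2} - 15\right) 2 = \left(64 - 15\right) 2 = 49 \cdot 2 = 98$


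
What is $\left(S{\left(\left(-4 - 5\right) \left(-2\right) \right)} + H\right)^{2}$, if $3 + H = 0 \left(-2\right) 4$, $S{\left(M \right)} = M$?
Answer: $225$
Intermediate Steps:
$H = -3$ ($H = -3 + 0 \left(-2\right) 4 = -3 + 0 \cdot 4 = -3 + 0 = -3$)
$\left(S{\left(\left(-4 - 5\right) \left(-2\right) \right)} + H\right)^{2} = \left(\left(-4 - 5\right) \left(-2\right) - 3\right)^{2} = \left(\left(-9\right) \left(-2\right) - 3\right)^{2} = \left(18 - 3\right)^{2} = 15^{2} = 225$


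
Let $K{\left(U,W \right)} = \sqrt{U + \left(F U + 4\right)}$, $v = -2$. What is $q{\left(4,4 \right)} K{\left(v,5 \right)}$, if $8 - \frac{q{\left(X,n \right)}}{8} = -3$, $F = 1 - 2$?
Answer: $176$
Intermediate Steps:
$F = -1$
$q{\left(X,n \right)} = 88$ ($q{\left(X,n \right)} = 64 - -24 = 64 + 24 = 88$)
$K{\left(U,W \right)} = 2$ ($K{\left(U,W \right)} = \sqrt{U - \left(-4 + U\right)} = \sqrt{4} = 2$)
$q{\left(4,4 \right)} K{\left(v,5 \right)} = 88 \cdot 2 = 176$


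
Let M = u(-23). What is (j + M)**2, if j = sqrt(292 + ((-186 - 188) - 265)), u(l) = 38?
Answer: (38 + I*sqrt(347))**2 ≈ 1097.0 + 1415.7*I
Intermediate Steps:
j = I*sqrt(347) (j = sqrt(292 + (-374 - 265)) = sqrt(292 - 639) = sqrt(-347) = I*sqrt(347) ≈ 18.628*I)
M = 38
(j + M)**2 = (I*sqrt(347) + 38)**2 = (38 + I*sqrt(347))**2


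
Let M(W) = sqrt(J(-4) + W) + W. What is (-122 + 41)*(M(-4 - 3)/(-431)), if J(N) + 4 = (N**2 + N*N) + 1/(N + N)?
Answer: -567/431 + 81*sqrt(334)/1724 ≈ -0.45689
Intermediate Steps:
J(N) = -4 + 1/(2*N) + 2*N**2 (J(N) = -4 + ((N**2 + N*N) + 1/(N + N)) = -4 + ((N**2 + N**2) + 1/(2*N)) = -4 + (2*N**2 + 1/(2*N)) = -4 + (1/(2*N) + 2*N**2) = -4 + 1/(2*N) + 2*N**2)
M(W) = W + sqrt(223/8 + W) (M(W) = sqrt((-4 + (1/2)/(-4) + 2*(-4)**2) + W) + W = sqrt((-4 + (1/2)*(-1/4) + 2*16) + W) + W = sqrt((-4 - 1/8 + 32) + W) + W = sqrt(223/8 + W) + W = W + sqrt(223/8 + W))
(-122 + 41)*(M(-4 - 3)/(-431)) = (-122 + 41)*(((-4 - 3) + sqrt(446 + 16*(-4 - 3))/4)/(-431)) = -81*(-7 + sqrt(446 + 16*(-7))/4)*(-1)/431 = -81*(-7 + sqrt(446 - 112)/4)*(-1)/431 = -81*(-7 + sqrt(334)/4)*(-1)/431 = -81*(7/431 - sqrt(334)/1724) = -567/431 + 81*sqrt(334)/1724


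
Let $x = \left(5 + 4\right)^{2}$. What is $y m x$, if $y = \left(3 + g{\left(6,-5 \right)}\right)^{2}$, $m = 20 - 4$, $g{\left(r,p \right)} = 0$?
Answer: $11664$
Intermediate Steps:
$m = 16$ ($m = 20 - 4 = 16$)
$x = 81$ ($x = 9^{2} = 81$)
$y = 9$ ($y = \left(3 + 0\right)^{2} = 3^{2} = 9$)
$y m x = 9 \cdot 16 \cdot 81 = 144 \cdot 81 = 11664$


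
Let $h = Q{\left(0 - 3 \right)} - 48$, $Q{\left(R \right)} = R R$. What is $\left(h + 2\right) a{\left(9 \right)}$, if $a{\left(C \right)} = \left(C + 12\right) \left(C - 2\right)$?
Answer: $-5439$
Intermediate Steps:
$Q{\left(R \right)} = R^{2}$
$a{\left(C \right)} = \left(-2 + C\right) \left(12 + C\right)$ ($a{\left(C \right)} = \left(12 + C\right) \left(-2 + C\right) = \left(-2 + C\right) \left(12 + C\right)$)
$h = -39$ ($h = \left(0 - 3\right)^{2} - 48 = \left(-3\right)^{2} - 48 = 9 - 48 = -39$)
$\left(h + 2\right) a{\left(9 \right)} = \left(-39 + 2\right) \left(-24 + 9^{2} + 10 \cdot 9\right) = - 37 \left(-24 + 81 + 90\right) = \left(-37\right) 147 = -5439$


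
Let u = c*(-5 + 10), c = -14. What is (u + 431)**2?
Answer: 130321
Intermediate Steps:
u = -70 (u = -14*(-5 + 10) = -14*5 = -70)
(u + 431)**2 = (-70 + 431)**2 = 361**2 = 130321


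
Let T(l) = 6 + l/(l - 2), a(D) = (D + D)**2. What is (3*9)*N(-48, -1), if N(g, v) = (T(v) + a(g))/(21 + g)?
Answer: -27667/3 ≈ -9222.3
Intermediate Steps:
a(D) = 4*D**2 (a(D) = (2*D)**2 = 4*D**2)
T(l) = 6 + l/(-2 + l)
N(g, v) = (4*g**2 + (-12 + 7*v)/(-2 + v))/(21 + g) (N(g, v) = ((-12 + 7*v)/(-2 + v) + 4*g**2)/(21 + g) = (4*g**2 + (-12 + 7*v)/(-2 + v))/(21 + g))
(3*9)*N(-48, -1) = (3*9)*((-12 + 7*(-1) + 4*(-48)**2*(-2 - 1))/((-2 - 1)*(21 - 48))) = 27*((-12 - 7 + 4*2304*(-3))/(-3*(-27))) = 27*(-1/3*(-1/27)*(-12 - 7 - 27648)) = 27*(-1/3*(-1/27)*(-27667)) = 27*(-27667/81) = -27667/3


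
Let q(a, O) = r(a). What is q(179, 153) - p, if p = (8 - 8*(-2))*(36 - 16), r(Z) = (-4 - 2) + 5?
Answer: -481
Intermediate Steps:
r(Z) = -1 (r(Z) = -6 + 5 = -1)
q(a, O) = -1
p = 480 (p = (8 - 1*(-16))*20 = (8 + 16)*20 = 24*20 = 480)
q(179, 153) - p = -1 - 1*480 = -1 - 480 = -481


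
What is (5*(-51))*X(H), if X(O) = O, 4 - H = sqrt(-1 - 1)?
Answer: -1020 + 255*I*sqrt(2) ≈ -1020.0 + 360.62*I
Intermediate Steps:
H = 4 - I*sqrt(2) (H = 4 - sqrt(-1 - 1) = 4 - sqrt(-2) = 4 - I*sqrt(2) ≈ 4.0 - 1.4142*I)
(5*(-51))*X(H) = (5*(-51))*(4 - I*sqrt(2)) = -255*(4 - I*sqrt(2)) = -1020 + 255*I*sqrt(2)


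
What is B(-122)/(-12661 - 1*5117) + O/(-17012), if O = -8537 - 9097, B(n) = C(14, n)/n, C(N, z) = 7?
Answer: 9561695957/9224399748 ≈ 1.0366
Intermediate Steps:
B(n) = 7/n
O = -17634
B(-122)/(-12661 - 1*5117) + O/(-17012) = (7/(-122))/(-12661 - 1*5117) - 17634/(-17012) = (7*(-1/122))/(-12661 - 5117) - 17634*(-1/17012) = -7/122/(-17778) + 8817/8506 = -7/122*(-1/17778) + 8817/8506 = 7/2168916 + 8817/8506 = 9561695957/9224399748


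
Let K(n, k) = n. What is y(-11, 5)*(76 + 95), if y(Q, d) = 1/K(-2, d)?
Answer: -171/2 ≈ -85.500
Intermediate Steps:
y(Q, d) = -1/2 (y(Q, d) = 1/(-2) = -1/2)
y(-11, 5)*(76 + 95) = -(76 + 95)/2 = -1/2*171 = -171/2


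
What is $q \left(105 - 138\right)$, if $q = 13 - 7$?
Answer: $-198$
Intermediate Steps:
$q = 6$ ($q = 13 - 7 = 6$)
$q \left(105 - 138\right) = 6 \left(105 - 138\right) = 6 \left(-33\right) = -198$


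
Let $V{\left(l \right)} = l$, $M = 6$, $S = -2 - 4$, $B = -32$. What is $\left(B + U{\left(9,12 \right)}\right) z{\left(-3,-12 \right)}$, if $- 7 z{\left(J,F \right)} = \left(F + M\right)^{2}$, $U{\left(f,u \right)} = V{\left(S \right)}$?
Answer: $\frac{1368}{7} \approx 195.43$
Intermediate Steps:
$S = -6$ ($S = -2 - 4 = -6$)
$U{\left(f,u \right)} = -6$
$z{\left(J,F \right)} = - \frac{\left(6 + F\right)^{2}}{7}$ ($z{\left(J,F \right)} = - \frac{\left(F + 6\right)^{2}}{7} = - \frac{\left(6 + F\right)^{2}}{7}$)
$\left(B + U{\left(9,12 \right)}\right) z{\left(-3,-12 \right)} = \left(-32 - 6\right) \left(- \frac{\left(6 - 12\right)^{2}}{7}\right) = - 38 \left(- \frac{\left(-6\right)^{2}}{7}\right) = - 38 \left(\left(- \frac{1}{7}\right) 36\right) = \left(-38\right) \left(- \frac{36}{7}\right) = \frac{1368}{7}$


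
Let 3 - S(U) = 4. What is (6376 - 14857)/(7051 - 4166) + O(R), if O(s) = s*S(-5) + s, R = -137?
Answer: -8481/2885 ≈ -2.9397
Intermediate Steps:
S(U) = -1 (S(U) = 3 - 1*4 = 3 - 4 = -1)
O(s) = 0 (O(s) = s*(-1) + s = -s + s = 0)
(6376 - 14857)/(7051 - 4166) + O(R) = (6376 - 14857)/(7051 - 4166) + 0 = -8481/2885 + 0 = -8481/2885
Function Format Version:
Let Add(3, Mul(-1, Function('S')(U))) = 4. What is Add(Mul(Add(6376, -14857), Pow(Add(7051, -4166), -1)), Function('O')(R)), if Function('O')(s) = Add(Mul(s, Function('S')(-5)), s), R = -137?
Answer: Rational(-8481, 2885) ≈ -2.9397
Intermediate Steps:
Function('S')(U) = -1 (Function('S')(U) = Add(3, Mul(-1, 4)) = Add(3, -4) = -1)
Function('O')(s) = 0 (Function('O')(s) = Add(Mul(s, -1), s) = Add(Mul(-1, s), s) = 0)
Add(Mul(Add(6376, -14857), Pow(Add(7051, -4166), -1)), Function('O')(R)) = Add(Mul(Add(6376, -14857), Pow(Add(7051, -4166), -1)), 0) = Add(Mul(-8481, Pow(2885, -1)), 0) = Add(Mul(-8481, Rational(1, 2885)), 0) = Add(Rational(-8481, 2885), 0) = Rational(-8481, 2885)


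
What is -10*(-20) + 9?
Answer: 209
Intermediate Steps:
-10*(-20) + 9 = 200 + 9 = 209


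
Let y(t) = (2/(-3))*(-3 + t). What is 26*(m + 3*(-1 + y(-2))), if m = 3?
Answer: 260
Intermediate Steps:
y(t) = 2 - 2*t/3 (y(t) = (2*(-1/3))*(-3 + t) = -2*(-3 + t)/3 = 2 - 2*t/3)
26*(m + 3*(-1 + y(-2))) = 26*(3 + 3*(-1 + (2 - 2/3*(-2)))) = 26*(3 + 3*(-1 + (2 + 4/3))) = 26*(3 + 3*(-1 + 10/3)) = 26*(3 + 3*(7/3)) = 26*(3 + 7) = 26*10 = 260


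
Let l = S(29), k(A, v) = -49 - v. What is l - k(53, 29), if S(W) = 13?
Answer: 91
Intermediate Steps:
l = 13
l - k(53, 29) = 13 - (-49 - 1*29) = 13 - (-49 - 29) = 13 - 1*(-78) = 13 + 78 = 91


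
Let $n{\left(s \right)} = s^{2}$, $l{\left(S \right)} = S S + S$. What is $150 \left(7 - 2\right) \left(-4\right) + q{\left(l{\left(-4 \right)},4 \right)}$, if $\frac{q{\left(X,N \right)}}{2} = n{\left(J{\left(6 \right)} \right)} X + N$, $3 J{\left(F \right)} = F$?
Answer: $-2896$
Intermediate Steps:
$l{\left(S \right)} = S + S^{2}$ ($l{\left(S \right)} = S^{2} + S = S + S^{2}$)
$J{\left(F \right)} = \frac{F}{3}$
$q{\left(X,N \right)} = 2 N + 8 X$ ($q{\left(X,N \right)} = 2 \left(\left(\frac{1}{3} \cdot 6\right)^{2} X + N\right) = 2 \left(2^{2} X + N\right) = 2 \left(4 X + N\right) = 2 \left(N + 4 X\right) = 2 N + 8 X$)
$150 \left(7 - 2\right) \left(-4\right) + q{\left(l{\left(-4 \right)},4 \right)} = 150 \left(7 - 2\right) \left(-4\right) + \left(2 \cdot 4 + 8 \left(- 4 \left(1 - 4\right)\right)\right) = 150 \cdot 5 \left(-4\right) + \left(8 + 8 \left(\left(-4\right) \left(-3\right)\right)\right) = 150 \left(-20\right) + \left(8 + 8 \cdot 12\right) = -3000 + \left(8 + 96\right) = -3000 + 104 = -2896$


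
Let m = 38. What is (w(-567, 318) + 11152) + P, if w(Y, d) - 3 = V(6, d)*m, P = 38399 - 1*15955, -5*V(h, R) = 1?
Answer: 167957/5 ≈ 33591.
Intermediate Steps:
V(h, R) = -⅕ (V(h, R) = -⅕*1 = -⅕)
P = 22444 (P = 38399 - 15955 = 22444)
w(Y, d) = -23/5 (w(Y, d) = 3 - ⅕*38 = 3 - 38/5 = -23/5)
(w(-567, 318) + 11152) + P = (-23/5 + 11152) + 22444 = 55737/5 + 22444 = 167957/5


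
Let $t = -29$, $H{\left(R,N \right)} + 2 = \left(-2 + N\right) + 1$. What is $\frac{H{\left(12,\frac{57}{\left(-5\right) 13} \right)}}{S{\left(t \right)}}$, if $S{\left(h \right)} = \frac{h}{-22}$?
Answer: $- \frac{5544}{1885} \approx -2.9411$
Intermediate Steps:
$H{\left(R,N \right)} = -3 + N$ ($H{\left(R,N \right)} = -2 + \left(\left(-2 + N\right) + 1\right) = -2 + \left(-1 + N\right) = -3 + N$)
$S{\left(h \right)} = - \frac{h}{22}$ ($S{\left(h \right)} = h \left(- \frac{1}{22}\right) = - \frac{h}{22}$)
$\frac{H{\left(12,\frac{57}{\left(-5\right) 13} \right)}}{S{\left(t \right)}} = \frac{-3 + \frac{57}{\left(-5\right) 13}}{\left(- \frac{1}{22}\right) \left(-29\right)} = \frac{-3 + \frac{57}{-65}}{\frac{29}{22}} = \left(-3 + 57 \left(- \frac{1}{65}\right)\right) \frac{22}{29} = \left(-3 - \frac{57}{65}\right) \frac{22}{29} = \left(- \frac{252}{65}\right) \frac{22}{29} = - \frac{5544}{1885}$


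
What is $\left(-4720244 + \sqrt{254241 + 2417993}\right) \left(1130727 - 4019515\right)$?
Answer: $13635784224272 - 2888788 \sqrt{2672234} \approx 1.3631 \cdot 10^{13}$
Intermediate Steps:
$\left(-4720244 + \sqrt{254241 + 2417993}\right) \left(1130727 - 4019515\right) = \left(-4720244 + \sqrt{2672234}\right) \left(-2888788\right) = 13635784224272 - 2888788 \sqrt{2672234}$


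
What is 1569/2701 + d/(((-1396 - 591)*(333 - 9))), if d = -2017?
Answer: 1015551289/1738871388 ≈ 0.58403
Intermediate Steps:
1569/2701 + d/(((-1396 - 591)*(333 - 9))) = 1569/2701 - 2017*1/((-1396 - 591)*(333 - 9)) = 1569*(1/2701) - 2017/((-1987*324)) = 1569/2701 - 2017/(-643788) = 1569/2701 - 2017*(-1/643788) = 1569/2701 + 2017/643788 = 1015551289/1738871388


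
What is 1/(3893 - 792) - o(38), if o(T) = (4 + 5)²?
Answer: -251180/3101 ≈ -81.000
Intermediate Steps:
o(T) = 81 (o(T) = 9² = 81)
1/(3893 - 792) - o(38) = 1/(3893 - 792) - 1*81 = 1/3101 - 81 = -251180/3101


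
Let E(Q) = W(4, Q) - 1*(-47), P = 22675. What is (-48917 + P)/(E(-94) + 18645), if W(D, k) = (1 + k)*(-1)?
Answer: -26242/18785 ≈ -1.3970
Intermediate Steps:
W(D, k) = -1 - k
E(Q) = 46 - Q (E(Q) = (-1 - Q) - 1*(-47) = (-1 - Q) + 47 = 46 - Q)
(-48917 + P)/(E(-94) + 18645) = (-48917 + 22675)/((46 - 1*(-94)) + 18645) = -26242/((46 + 94) + 18645) = -26242/(140 + 18645) = -26242/18785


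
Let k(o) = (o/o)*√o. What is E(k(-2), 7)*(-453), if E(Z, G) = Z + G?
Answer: -3171 - 453*I*√2 ≈ -3171.0 - 640.64*I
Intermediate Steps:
k(o) = √o (k(o) = 1*√o = √o)
E(Z, G) = G + Z
E(k(-2), 7)*(-453) = (7 + √(-2))*(-453) = (7 + I*√2)*(-453) = -3171 - 453*I*√2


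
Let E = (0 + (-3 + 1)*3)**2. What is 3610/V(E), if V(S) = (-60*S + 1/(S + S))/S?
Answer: -9357120/155519 ≈ -60.167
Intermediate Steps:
E = 36 (E = (0 - 2*3)**2 = (0 - 6)**2 = (-6)**2 = 36)
V(S) = (1/(2*S) - 60*S)/S (V(S) = (-60*S + 1/(2*S))/S = (1/(2*S) - 60*S)/S)
3610/V(E) = 3610/(-60 + (1/2)/36**2) = 3610/(-60 + (1/2)*(1/1296)) = 3610/(-60 + 1/2592) = 3610/(-155519/2592) = 3610*(-2592/155519) = -9357120/155519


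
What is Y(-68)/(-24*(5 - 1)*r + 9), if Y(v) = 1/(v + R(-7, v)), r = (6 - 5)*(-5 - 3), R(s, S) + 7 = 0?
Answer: -1/58275 ≈ -1.7160e-5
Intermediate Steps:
R(s, S) = -7 (R(s, S) = -7 + 0 = -7)
r = -8 (r = 1*(-8) = -8)
Y(v) = 1/(-7 + v) (Y(v) = 1/(v - 7) = 1/(-7 + v))
Y(-68)/(-24*(5 - 1)*r + 9) = 1/((-7 - 68)*(-24*(5 - 1)*(-8) + 9)) = 1/((-75)*(-96*(-8) + 9)) = -1/(75*(-24*(-32) + 9)) = -1/(75*(768 + 9)) = -1/75/777 = -1/75*1/777 = -1/58275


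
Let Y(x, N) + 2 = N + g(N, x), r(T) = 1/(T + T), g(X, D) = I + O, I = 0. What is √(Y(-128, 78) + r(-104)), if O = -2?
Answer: √200083/52 ≈ 8.6021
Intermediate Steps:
g(X, D) = -2 (g(X, D) = 0 - 2 = -2)
r(T) = 1/(2*T)
Y(x, N) = -4 + N (Y(x, N) = -2 + (N - 2) = -2 + (-2 + N) = -4 + N)
√(Y(-128, 78) + r(-104)) = √((-4 + 78) + (½)/(-104)) = √(74 + (½)*(-1/104)) = √(74 - 1/208) = √(15391/208) = √200083/52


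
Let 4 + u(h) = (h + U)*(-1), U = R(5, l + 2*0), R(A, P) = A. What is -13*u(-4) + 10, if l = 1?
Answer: 75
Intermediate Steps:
U = 5
u(h) = -9 - h (u(h) = -4 + (h + 5)*(-1) = -4 + (5 + h)*(-1) = -4 + (-5 - h) = -9 - h)
-13*u(-4) + 10 = -13*(-9 - 1*(-4)) + 10 = -13*(-9 + 4) + 10 = -13*(-5) + 10 = 65 + 10 = 75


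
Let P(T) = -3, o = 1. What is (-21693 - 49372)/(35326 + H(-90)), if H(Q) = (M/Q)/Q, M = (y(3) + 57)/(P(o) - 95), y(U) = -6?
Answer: -18803799000/9347259583 ≈ -2.0117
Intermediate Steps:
M = -51/98 (M = (-6 + 57)/(-3 - 95) = 51/(-98) = 51*(-1/98) = -51/98 ≈ -0.52041)
H(Q) = -51/(98*Q²) (H(Q) = (-51/(98*Q))/Q = -51/(98*Q²))
(-21693 - 49372)/(35326 + H(-90)) = (-21693 - 49372)/(35326 - 51/98/(-90)²) = -71065/(35326 - 51/98*1/8100) = -71065/(35326 - 17/264600) = -71065/9347259583/264600 = -71065*264600/9347259583 = -18803799000/9347259583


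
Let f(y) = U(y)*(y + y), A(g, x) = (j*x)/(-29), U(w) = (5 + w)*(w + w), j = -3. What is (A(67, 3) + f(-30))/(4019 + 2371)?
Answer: -289999/20590 ≈ -14.084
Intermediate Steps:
U(w) = 2*w*(5 + w) (U(w) = (5 + w)*(2*w) = 2*w*(5 + w))
A(g, x) = 3*x/29 (A(g, x) = -3*x/(-29) = -3*x*(-1/29) = 3*x/29)
f(y) = 4*y**2*(5 + y) (f(y) = (2*y*(5 + y))*(y + y) = (2*y*(5 + y))*(2*y) = 4*y**2*(5 + y))
(A(67, 3) + f(-30))/(4019 + 2371) = ((3/29)*3 + 4*(-30)**2*(5 - 30))/(4019 + 2371) = (9/29 + 4*900*(-25))/6390 = (9/29 - 90000)*(1/6390) = -2609991/29*1/6390 = -289999/20590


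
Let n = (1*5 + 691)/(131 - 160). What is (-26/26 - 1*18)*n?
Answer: 456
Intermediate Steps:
n = -24 (n = (5 + 691)/(-29) = 696*(-1/29) = -24)
(-26/26 - 1*18)*n = (-26/26 - 1*18)*(-24) = (-26*1/26 - 18)*(-24) = (-1 - 18)*(-24) = -19*(-24) = 456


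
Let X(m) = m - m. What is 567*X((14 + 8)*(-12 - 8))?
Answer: 0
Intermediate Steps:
X(m) = 0
567*X((14 + 8)*(-12 - 8)) = 567*0 = 0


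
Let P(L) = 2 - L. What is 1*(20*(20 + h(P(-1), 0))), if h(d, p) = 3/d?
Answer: 420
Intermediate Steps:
1*(20*(20 + h(P(-1), 0))) = 1*(20*(20 + 3/(2 - 1*(-1)))) = 1*(20*(20 + 3/(2 + 1))) = 1*(20*(20 + 3/3)) = 1*(20*(20 + 3*(⅓))) = 1*(20*(20 + 1)) = 1*(20*21) = 1*420 = 420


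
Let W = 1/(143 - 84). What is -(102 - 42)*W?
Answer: -60/59 ≈ -1.0169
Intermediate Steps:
W = 1/59 ≈ 0.016949
-(102 - 42)*W = -(102 - 42)/59 = -60/59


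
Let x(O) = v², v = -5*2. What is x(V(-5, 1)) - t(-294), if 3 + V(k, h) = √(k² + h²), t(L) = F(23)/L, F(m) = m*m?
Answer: 29929/294 ≈ 101.80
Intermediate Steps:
v = -10
F(m) = m²
t(L) = 529/L (t(L) = 23²/L = 529/L)
V(k, h) = -3 + √(h² + k²) (V(k, h) = -3 + √(k² + h²) = -3 + √(h² + k²))
x(O) = 100 (x(O) = (-10)² = 100)
x(V(-5, 1)) - t(-294) = 100 - 529/(-294) = 100 - 529*(-1)/294 = 100 - 1*(-529/294) = 100 + 529/294 = 29929/294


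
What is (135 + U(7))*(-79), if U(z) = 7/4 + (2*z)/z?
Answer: -43845/4 ≈ -10961.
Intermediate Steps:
U(z) = 15/4 (U(z) = 7*(¼) + 2 = 7/4 + 2 = 15/4)
(135 + U(7))*(-79) = (135 + 15/4)*(-79) = (555/4)*(-79) = -43845/4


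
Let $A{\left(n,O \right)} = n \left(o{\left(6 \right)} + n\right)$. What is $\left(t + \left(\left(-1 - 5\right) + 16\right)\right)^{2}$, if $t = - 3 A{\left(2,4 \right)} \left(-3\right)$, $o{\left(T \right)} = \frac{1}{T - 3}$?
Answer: $2704$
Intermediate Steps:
$o{\left(T \right)} = \frac{1}{-3 + T}$
$A{\left(n,O \right)} = n \left(\frac{1}{3} + n\right)$ ($A{\left(n,O \right)} = n \left(\frac{1}{-3 + 6} + n\right) = n \left(\frac{1}{3} + n\right)$)
$t = 42$ ($t = - 3 \cdot 2 \left(\frac{1}{3} + 2\right) \left(-3\right) = - 3 \cdot 2 \cdot \frac{7}{3} \left(-3\right) = \left(-3\right) \frac{14}{3} \left(-3\right) = \left(-14\right) \left(-3\right) = 42$)
$\left(t + \left(\left(-1 - 5\right) + 16\right)\right)^{2} = \left(42 + \left(\left(-1 - 5\right) + 16\right)\right)^{2} = \left(42 + \left(-6 + 16\right)\right)^{2} = \left(42 + 10\right)^{2} = 52^{2} = 2704$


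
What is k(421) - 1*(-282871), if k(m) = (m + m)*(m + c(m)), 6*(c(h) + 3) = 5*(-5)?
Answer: 1893956/3 ≈ 6.3132e+5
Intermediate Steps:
c(h) = -43/6 (c(h) = -3 + (5*(-5))/6 = -3 + (⅙)*(-25) = -3 - 25/6 = -43/6)
k(m) = 2*m*(-43/6 + m) (k(m) = (m + m)*(m - 43/6) = (2*m)*(-43/6 + m) = 2*m*(-43/6 + m))
k(421) - 1*(-282871) = (⅓)*421*(-43 + 6*421) - 1*(-282871) = (⅓)*421*(-43 + 2526) + 282871 = (⅓)*421*2483 + 282871 = 1045343/3 + 282871 = 1893956/3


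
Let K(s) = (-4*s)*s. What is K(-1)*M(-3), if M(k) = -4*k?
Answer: -48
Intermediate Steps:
K(s) = -4*s²
K(-1)*M(-3) = (-4*(-1)²)*(-4*(-3)) = -4*1*12 = -4*12 = -48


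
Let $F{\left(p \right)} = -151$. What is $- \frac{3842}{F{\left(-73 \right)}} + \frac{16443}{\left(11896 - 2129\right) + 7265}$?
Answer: $\frac{67919837}{2571832} \approx 26.409$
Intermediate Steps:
$- \frac{3842}{F{\left(-73 \right)}} + \frac{16443}{\left(11896 - 2129\right) + 7265} = - \frac{3842}{-151} + \frac{16443}{\left(11896 - 2129\right) + 7265} = \left(-3842\right) \left(- \frac{1}{151}\right) + \frac{16443}{9767 + 7265} = \frac{3842}{151} + \frac{16443}{17032} = \frac{67919837}{2571832}$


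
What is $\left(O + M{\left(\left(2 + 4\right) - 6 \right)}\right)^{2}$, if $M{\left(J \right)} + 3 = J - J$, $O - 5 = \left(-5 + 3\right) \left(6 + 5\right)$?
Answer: $400$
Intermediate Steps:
$O = -17$ ($O = 5 + \left(-5 + 3\right) \left(6 + 5\right) = 5 - 22 = -17$)
$M{\left(J \right)} = -3$ ($M{\left(J \right)} = -3 + \left(J - J\right) = -3 + 0 = -3$)
$\left(O + M{\left(\left(2 + 4\right) - 6 \right)}\right)^{2} = \left(-17 - 3\right)^{2} = \left(-20\right)^{2} = 400$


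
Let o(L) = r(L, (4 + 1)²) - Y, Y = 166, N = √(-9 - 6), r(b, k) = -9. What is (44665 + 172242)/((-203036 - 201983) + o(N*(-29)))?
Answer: -216907/405194 ≈ -0.53532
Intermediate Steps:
N = I*√15 (N = √(-15) = I*√15 ≈ 3.873*I)
o(L) = -175 (o(L) = -9 - 1*166 = -9 - 166 = -175)
(44665 + 172242)/((-203036 - 201983) + o(N*(-29))) = (44665 + 172242)/((-203036 - 201983) - 175) = 216907/(-405019 - 175) = 216907/(-405194) = 216907*(-1/405194) = -216907/405194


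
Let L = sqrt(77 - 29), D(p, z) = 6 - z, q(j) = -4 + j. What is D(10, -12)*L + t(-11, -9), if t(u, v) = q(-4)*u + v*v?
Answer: 169 + 72*sqrt(3) ≈ 293.71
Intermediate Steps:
t(u, v) = v**2 - 8*u (t(u, v) = (-4 - 4)*u + v*v = -8*u + v**2 = v**2 - 8*u)
L = 4*sqrt(3) (L = sqrt(48) = 4*sqrt(3) ≈ 6.9282)
D(10, -12)*L + t(-11, -9) = (6 - 1*(-12))*(4*sqrt(3)) + ((-9)**2 - 8*(-11)) = (6 + 12)*(4*sqrt(3)) + (81 + 88) = 18*(4*sqrt(3)) + 169 = 72*sqrt(3) + 169 = 169 + 72*sqrt(3)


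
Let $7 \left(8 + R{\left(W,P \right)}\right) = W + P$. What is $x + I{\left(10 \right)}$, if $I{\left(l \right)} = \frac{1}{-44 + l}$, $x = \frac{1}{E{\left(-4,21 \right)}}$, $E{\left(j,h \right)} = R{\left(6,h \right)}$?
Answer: $- \frac{267}{986} \approx -0.27079$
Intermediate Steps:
$R{\left(W,P \right)} = -8 + \frac{P}{7} + \frac{W}{7}$ ($R{\left(W,P \right)} = -8 + \frac{W + P}{7} = -8 + \frac{P + W}{7} = -8 + \left(\frac{P}{7} + \frac{W}{7}\right) = -8 + \frac{P}{7} + \frac{W}{7}$)
$E{\left(j,h \right)} = - \frac{50}{7} + \frac{h}{7}$ ($E{\left(j,h \right)} = -8 + \frac{h}{7} + \frac{1}{7} \cdot 6 = -8 + \frac{h}{7} + \frac{6}{7} = - \frac{50}{7} + \frac{h}{7}$)
$x = - \frac{7}{29}$ ($x = \frac{1}{- \frac{50}{7} + \frac{1}{7} \cdot 21} = \frac{1}{- \frac{50}{7} + 3} = \frac{1}{- \frac{29}{7}} = - \frac{7}{29} \approx -0.24138$)
$x + I{\left(10 \right)} = - \frac{7}{29} + \frac{1}{-44 + 10} = - \frac{7}{29} + \frac{1}{-34} = - \frac{7}{29} - \frac{1}{34} = - \frac{267}{986}$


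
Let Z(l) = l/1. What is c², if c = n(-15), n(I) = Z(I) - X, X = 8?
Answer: 529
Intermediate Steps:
Z(l) = l (Z(l) = l*1 = l)
n(I) = -8 + I (n(I) = I - 1*8 = I - 8 = -8 + I)
c = -23 (c = -8 - 15 = -23)
c² = (-23)² = 529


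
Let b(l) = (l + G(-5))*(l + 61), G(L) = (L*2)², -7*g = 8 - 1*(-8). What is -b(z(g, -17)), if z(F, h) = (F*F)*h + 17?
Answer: 731930/2401 ≈ 304.84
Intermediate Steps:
g = -16/7 (g = -(8 - 1*(-8))/7 = -(8 + 8)/7 = -⅐*16 = -16/7 ≈ -2.2857)
G(L) = 4*L² (G(L) = (2*L)² = 4*L²)
z(F, h) = 17 + h*F² (z(F, h) = F²*h + 17 = h*F² + 17 = 17 + h*F²)
b(l) = (61 + l)*(100 + l) (b(l) = (l + 4*(-5)²)*(l + 61) = (l + 4*25)*(61 + l) = (l + 100)*(61 + l) = (100 + l)*(61 + l) = (61 + l)*(100 + l))
-b(z(g, -17)) = -(6100 + (17 - 17*(-16/7)²)² + 161*(17 - 17*(-16/7)²)) = -(6100 + (17 - 17*256/49)² + 161*(17 - 17*256/49)) = -(6100 + (17 - 4352/49)² + 161*(17 - 4352/49)) = -(6100 + (-3519/49)² + 161*(-3519/49)) = -(6100 + 12383361/2401 - 80937/7) = -1*(-731930/2401) = 731930/2401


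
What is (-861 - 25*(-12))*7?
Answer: -3927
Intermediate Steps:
(-861 - 25*(-12))*7 = (-861 + 300)*7 = -561*7 = -3927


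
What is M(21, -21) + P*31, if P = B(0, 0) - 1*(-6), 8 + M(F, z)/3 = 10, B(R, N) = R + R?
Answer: 192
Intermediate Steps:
B(R, N) = 2*R
M(F, z) = 6 (M(F, z) = -24 + 3*10 = -24 + 30 = 6)
P = 6 (P = 2*0 - 1*(-6) = 0 + 6 = 6)
M(21, -21) + P*31 = 6 + 6*31 = 6 + 186 = 192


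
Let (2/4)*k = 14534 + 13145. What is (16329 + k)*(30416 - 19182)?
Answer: 805331758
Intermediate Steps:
k = 55358 (k = 2*(14534 + 13145) = 2*27679 = 55358)
(16329 + k)*(30416 - 19182) = (16329 + 55358)*(30416 - 19182) = 71687*11234 = 805331758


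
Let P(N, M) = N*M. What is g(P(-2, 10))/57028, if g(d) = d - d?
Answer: 0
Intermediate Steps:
P(N, M) = M*N
g(d) = 0
g(P(-2, 10))/57028 = 0/57028 = 0*(1/57028) = 0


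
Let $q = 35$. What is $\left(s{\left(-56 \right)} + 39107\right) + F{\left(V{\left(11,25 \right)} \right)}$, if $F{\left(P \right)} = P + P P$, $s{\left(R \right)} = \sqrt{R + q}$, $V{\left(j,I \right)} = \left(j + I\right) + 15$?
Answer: $41759 + i \sqrt{21} \approx 41759.0 + 4.5826 i$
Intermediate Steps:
$V{\left(j,I \right)} = 15 + I + j$ ($V{\left(j,I \right)} = \left(I + j\right) + 15 = 15 + I + j$)
$s{\left(R \right)} = \sqrt{35 + R}$ ($s{\left(R \right)} = \sqrt{R + 35} = \sqrt{35 + R}$)
$F{\left(P \right)} = P + P^{2}$
$\left(s{\left(-56 \right)} + 39107\right) + F{\left(V{\left(11,25 \right)} \right)} = \left(\sqrt{35 - 56} + 39107\right) + \left(15 + 25 + 11\right) \left(1 + \left(15 + 25 + 11\right)\right) = \left(\sqrt{-21} + 39107\right) + 51 \left(1 + 51\right) = \left(i \sqrt{21} + 39107\right) + 51 \cdot 52 = \left(39107 + i \sqrt{21}\right) + 2652 = 41759 + i \sqrt{21}$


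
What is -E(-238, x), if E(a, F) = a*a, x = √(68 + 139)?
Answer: -56644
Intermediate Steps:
x = 3*√23 (x = √207 = 3*√23 ≈ 14.387)
E(a, F) = a²
-E(-238, x) = -1*(-238)² = -1*56644 = -56644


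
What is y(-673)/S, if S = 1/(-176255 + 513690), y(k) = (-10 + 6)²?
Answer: 5398960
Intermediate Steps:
y(k) = 16 (y(k) = (-4)² = 16)
S = 1/337435 ≈ 2.9635e-6
y(-673)/S = 16/(1/337435) = 16*337435 = 5398960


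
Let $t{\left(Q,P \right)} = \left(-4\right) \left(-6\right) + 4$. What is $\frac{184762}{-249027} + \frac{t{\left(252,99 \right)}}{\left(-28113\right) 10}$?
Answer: $- \frac{8658185636}{11668160085} \approx -0.74203$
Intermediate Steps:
$t{\left(Q,P \right)} = 28$ ($t{\left(Q,P \right)} = 24 + 4 = 28$)
$\frac{184762}{-249027} + \frac{t{\left(252,99 \right)}}{\left(-28113\right) 10} = \frac{184762}{-249027} + \frac{28}{\left(-28113\right) 10} = 184762 \left(- \frac{1}{249027}\right) + \frac{28}{-281130} = - \frac{184762}{249027} + 28 \left(- \frac{1}{281130}\right) = - \frac{184762}{249027} - \frac{14}{140565} = - \frac{8658185636}{11668160085}$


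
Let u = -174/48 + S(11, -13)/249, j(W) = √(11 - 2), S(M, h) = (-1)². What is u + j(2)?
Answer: -1237/1992 ≈ -0.62098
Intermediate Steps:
S(M, h) = 1
j(W) = 3 (j(W) = √9 = 3)
u = -7213/1992 (u = -174/48 + 1/249 = -174*1/48 + 1*(1/249) = -29/8 + 1/249 = -7213/1992 ≈ -3.6210)
u + j(2) = -7213/1992 + 3 = -1237/1992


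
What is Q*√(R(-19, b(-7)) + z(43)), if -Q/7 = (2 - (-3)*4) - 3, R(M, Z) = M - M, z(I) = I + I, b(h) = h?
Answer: -77*√86 ≈ -714.07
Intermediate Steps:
z(I) = 2*I
R(M, Z) = 0
Q = -77 (Q = -7*((2 - (-3)*4) - 3) = -7*((2 - 1*(-12)) - 3) = -7*((2 + 12) - 3) = -7*(14 - 3) = -7*11 = -77)
Q*√(R(-19, b(-7)) + z(43)) = -77*√(0 + 2*43) = -77*√(0 + 86) = -77*√86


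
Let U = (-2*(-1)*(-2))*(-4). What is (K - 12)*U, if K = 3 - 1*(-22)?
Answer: 208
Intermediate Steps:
K = 25 (K = 3 + 22 = 25)
U = 16 (U = (2*(-2))*(-4) = -4*(-4) = 16)
(K - 12)*U = (25 - 12)*16 = 13*16 = 208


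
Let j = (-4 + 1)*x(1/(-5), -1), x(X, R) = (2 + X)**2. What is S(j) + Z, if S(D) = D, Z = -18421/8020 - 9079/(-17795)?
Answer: -1642186663/142715900 ≈ -11.507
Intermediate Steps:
Z = -50997623/28543180 (Z = -18421*1/8020 - 9079*(-1/17795) = -18421/8020 + 9079/17795 = -50997623/28543180 ≈ -1.7867)
j = -243/25 (j = (-4 + 1)*(2 + 1/(-5))**2 = -3*(2 - 1/5)**2 = -3*(9/5)**2 = -3*81/25 = -243/25 ≈ -9.7200)
S(j) + Z = -243/25 - 50997623/28543180 = -1642186663/142715900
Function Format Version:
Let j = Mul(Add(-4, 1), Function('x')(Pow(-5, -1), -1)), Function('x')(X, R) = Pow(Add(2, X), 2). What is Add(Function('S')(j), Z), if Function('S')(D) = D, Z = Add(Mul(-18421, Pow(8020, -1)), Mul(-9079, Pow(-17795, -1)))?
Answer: Rational(-1642186663, 142715900) ≈ -11.507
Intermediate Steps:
Z = Rational(-50997623, 28543180) (Z = Add(Mul(-18421, Rational(1, 8020)), Mul(-9079, Rational(-1, 17795))) = Add(Rational(-18421, 8020), Rational(9079, 17795)) = Rational(-50997623, 28543180) ≈ -1.7867)
j = Rational(-243, 25) (j = Mul(Add(-4, 1), Pow(Add(2, Pow(-5, -1)), 2)) = Mul(-3, Pow(Add(2, Rational(-1, 5)), 2)) = Mul(-3, Pow(Rational(9, 5), 2)) = Mul(-3, Rational(81, 25)) = Rational(-243, 25) ≈ -9.7200)
Add(Function('S')(j), Z) = Add(Rational(-243, 25), Rational(-50997623, 28543180)) = Rational(-1642186663, 142715900)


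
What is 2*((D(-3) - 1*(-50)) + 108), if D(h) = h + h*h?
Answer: 328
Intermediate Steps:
D(h) = h + h**2
2*((D(-3) - 1*(-50)) + 108) = 2*((-3*(1 - 3) - 1*(-50)) + 108) = 2*((-3*(-2) + 50) + 108) = 2*((6 + 50) + 108) = 2*(56 + 108) = 2*164 = 328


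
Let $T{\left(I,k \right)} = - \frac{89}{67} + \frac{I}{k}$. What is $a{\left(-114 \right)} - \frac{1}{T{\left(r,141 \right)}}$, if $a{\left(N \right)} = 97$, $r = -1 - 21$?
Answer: $\frac{1369678}{14023} \approx 97.674$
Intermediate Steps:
$r = -22$ ($r = -1 - 21 = -22$)
$T{\left(I,k \right)} = - \frac{89}{67} + \frac{I}{k}$ ($T{\left(I,k \right)} = \left(-89\right) \frac{1}{67} + \frac{I}{k} = - \frac{89}{67} + \frac{I}{k}$)
$a{\left(-114 \right)} - \frac{1}{T{\left(r,141 \right)}} = 97 - \frac{1}{- \frac{89}{67} - \frac{22}{141}} = 97 - \frac{1}{- \frac{14023}{9447}} = 97 - - \frac{9447}{14023} = 97 + \frac{9447}{14023} = \frac{1369678}{14023}$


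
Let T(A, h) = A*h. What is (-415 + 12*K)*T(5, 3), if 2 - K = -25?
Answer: -1365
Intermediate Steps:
K = 27 (K = 2 - 1*(-25) = 2 + 25 = 27)
(-415 + 12*K)*T(5, 3) = (-415 + 12*27)*(5*3) = (-415 + 324)*15 = -91*15 = -1365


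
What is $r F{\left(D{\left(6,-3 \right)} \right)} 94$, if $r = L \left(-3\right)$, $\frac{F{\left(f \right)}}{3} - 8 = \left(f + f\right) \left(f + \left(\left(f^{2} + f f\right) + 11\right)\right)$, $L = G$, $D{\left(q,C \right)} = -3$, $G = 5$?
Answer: $626040$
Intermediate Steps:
$L = 5$
$F{\left(f \right)} = 24 + 6 f \left(11 + f + 2 f^{2}\right)$ ($F{\left(f \right)} = 24 + 3 \left(f + f\right) \left(f + \left(\left(f^{2} + f f\right) + 11\right)\right) = 24 + 3 \cdot 2 f \left(f + \left(\left(f^{2} + f^{2}\right) + 11\right)\right) = 24 + 3 \cdot 2 f \left(f + \left(2 f^{2} + 11\right)\right) = 24 + 3 \cdot 2 f \left(f + \left(11 + 2 f^{2}\right)\right) = 24 + 3 \cdot 2 f \left(11 + f + 2 f^{2}\right) = 24 + 6 f \left(11 + f + 2 f^{2}\right)$)
$r = -15$ ($r = 5 \left(-3\right) = -15$)
$r F{\left(D{\left(6,-3 \right)} \right)} 94 = - 15 \left(24 + 6 \left(-3\right)^{2} + 12 \left(-3\right)^{3} + 66 \left(-3\right)\right) 94 = - 15 \left(24 + 6 \cdot 9 + 12 \left(-27\right) - 198\right) 94 = - 15 \left(24 + 54 - 324 - 198\right) 94 = \left(-15\right) \left(-444\right) 94 = 6660 \cdot 94 = 626040$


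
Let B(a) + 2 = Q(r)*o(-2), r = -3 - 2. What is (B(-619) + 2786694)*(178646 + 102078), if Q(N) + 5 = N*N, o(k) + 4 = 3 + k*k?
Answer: 782308168448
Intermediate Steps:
r = -5
o(k) = -1 + k² (o(k) = -4 + (3 + k*k) = -4 + (3 + k²) = -1 + k²)
Q(N) = -5 + N² (Q(N) = -5 + N*N = -5 + N²)
B(a) = 58 (B(a) = -2 + (-5 + (-5)²)*(-1 + (-2)²) = -2 + (-5 + 25)*(-1 + 4) = -2 + 20*3 = -2 + 60 = 58)
(B(-619) + 2786694)*(178646 + 102078) = (58 + 2786694)*(178646 + 102078) = 2786752*280724 = 782308168448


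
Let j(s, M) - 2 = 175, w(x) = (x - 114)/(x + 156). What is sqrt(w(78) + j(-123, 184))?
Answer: 11*sqrt(247)/13 ≈ 13.298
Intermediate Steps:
w(x) = (-114 + x)/(156 + x)
j(s, M) = 177 (j(s, M) = 2 + 175 = 177)
sqrt(w(78) + j(-123, 184)) = sqrt((-114 + 78)/(156 + 78) + 177) = sqrt(-36/234 + 177) = sqrt((1/234)*(-36) + 177) = sqrt(-2/13 + 177) = sqrt(2299/13) = 11*sqrt(247)/13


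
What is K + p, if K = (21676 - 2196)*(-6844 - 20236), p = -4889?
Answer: -527523289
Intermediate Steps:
K = -527518400 (K = 19480*(-27080) = -527518400)
K + p = -527518400 - 4889 = -527523289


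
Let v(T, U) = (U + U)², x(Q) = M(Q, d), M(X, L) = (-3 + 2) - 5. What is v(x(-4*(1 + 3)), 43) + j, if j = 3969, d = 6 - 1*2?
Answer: 11365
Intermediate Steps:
d = 4 (d = 6 - 2 = 4)
M(X, L) = -6 (M(X, L) = -1 - 5 = -6)
x(Q) = -6
v(T, U) = 4*U² (v(T, U) = (2*U)² = 4*U²)
v(x(-4*(1 + 3)), 43) + j = 4*43² + 3969 = 4*1849 + 3969 = 7396 + 3969 = 11365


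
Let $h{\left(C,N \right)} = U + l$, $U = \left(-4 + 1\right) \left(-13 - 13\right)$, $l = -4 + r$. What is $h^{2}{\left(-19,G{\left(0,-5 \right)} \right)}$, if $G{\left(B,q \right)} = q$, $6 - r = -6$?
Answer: $7396$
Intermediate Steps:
$r = 12$ ($r = 6 - -6 = 6 + 6 = 12$)
$l = 8$ ($l = -4 + 12 = 8$)
$U = 78$ ($U = \left(-3\right) \left(-26\right) = 78$)
$h{\left(C,N \right)} = 86$ ($h{\left(C,N \right)} = 78 + 8 = 86$)
$h^{2}{\left(-19,G{\left(0,-5 \right)} \right)} = 86^{2} = 7396$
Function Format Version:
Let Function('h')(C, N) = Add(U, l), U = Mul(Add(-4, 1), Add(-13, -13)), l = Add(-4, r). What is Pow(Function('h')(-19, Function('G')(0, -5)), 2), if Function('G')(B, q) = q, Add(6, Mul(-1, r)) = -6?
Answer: 7396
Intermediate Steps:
r = 12 (r = Add(6, Mul(-1, -6)) = Add(6, 6) = 12)
l = 8 (l = Add(-4, 12) = 8)
U = 78 (U = Mul(-3, -26) = 78)
Function('h')(C, N) = 86 (Function('h')(C, N) = Add(78, 8) = 86)
Pow(Function('h')(-19, Function('G')(0, -5)), 2) = Pow(86, 2) = 7396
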